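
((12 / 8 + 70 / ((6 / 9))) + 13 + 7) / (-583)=-23 / 106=-0.22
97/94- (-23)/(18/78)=28397/282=100.70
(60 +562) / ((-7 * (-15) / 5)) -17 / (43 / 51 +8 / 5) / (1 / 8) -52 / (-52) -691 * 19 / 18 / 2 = -8741123 / 22428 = -389.74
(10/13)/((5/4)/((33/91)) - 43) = -1320/67873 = -0.02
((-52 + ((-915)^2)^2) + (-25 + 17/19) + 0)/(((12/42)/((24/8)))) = 279677334519009/38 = 7359929855763.39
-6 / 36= -1 / 6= -0.17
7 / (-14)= -1 / 2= -0.50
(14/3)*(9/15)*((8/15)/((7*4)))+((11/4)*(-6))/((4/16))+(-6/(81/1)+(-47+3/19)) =-1447466/12825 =-112.86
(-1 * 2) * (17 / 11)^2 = -578 / 121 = -4.78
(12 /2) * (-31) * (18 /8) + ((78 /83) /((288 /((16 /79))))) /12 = -98787749 /236052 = -418.50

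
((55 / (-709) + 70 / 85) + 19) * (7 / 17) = 1665986 / 204901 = 8.13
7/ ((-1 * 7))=-1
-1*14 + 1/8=-111/8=-13.88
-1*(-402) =402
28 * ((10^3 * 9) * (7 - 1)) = 1512000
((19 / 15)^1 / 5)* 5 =19 / 15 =1.27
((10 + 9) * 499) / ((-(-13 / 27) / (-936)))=-18431064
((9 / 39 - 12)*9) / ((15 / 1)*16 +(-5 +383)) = -459 / 2678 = -0.17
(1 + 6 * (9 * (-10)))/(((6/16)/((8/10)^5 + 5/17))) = -47479432/53125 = -893.73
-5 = -5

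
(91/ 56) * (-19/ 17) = -247/ 136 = -1.82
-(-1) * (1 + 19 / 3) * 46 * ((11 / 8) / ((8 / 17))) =47311 / 48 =985.65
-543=-543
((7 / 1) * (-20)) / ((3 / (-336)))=15680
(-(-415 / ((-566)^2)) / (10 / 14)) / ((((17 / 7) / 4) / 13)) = 0.04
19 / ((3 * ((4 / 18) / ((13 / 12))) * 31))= 247 / 248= 1.00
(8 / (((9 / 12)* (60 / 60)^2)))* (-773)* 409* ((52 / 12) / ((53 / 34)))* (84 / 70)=-8943449216 / 795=-11249621.66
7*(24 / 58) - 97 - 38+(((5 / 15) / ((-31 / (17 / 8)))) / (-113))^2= -132.10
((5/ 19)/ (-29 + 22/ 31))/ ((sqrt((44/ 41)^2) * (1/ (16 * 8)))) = -203360/ 183293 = -1.11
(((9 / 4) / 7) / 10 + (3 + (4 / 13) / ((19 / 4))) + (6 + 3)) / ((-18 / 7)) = -836623 / 177840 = -4.70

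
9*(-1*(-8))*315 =22680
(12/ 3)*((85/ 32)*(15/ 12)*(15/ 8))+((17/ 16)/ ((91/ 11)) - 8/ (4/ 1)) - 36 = -302131/ 23296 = -12.97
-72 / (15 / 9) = -216 / 5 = -43.20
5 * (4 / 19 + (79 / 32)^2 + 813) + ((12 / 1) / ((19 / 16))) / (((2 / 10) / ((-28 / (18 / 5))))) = 216168445 / 58368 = 3703.54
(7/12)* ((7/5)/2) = 49/120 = 0.41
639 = 639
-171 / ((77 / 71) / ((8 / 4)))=-24282 / 77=-315.35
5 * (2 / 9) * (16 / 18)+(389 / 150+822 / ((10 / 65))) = 21653653 / 4050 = 5346.58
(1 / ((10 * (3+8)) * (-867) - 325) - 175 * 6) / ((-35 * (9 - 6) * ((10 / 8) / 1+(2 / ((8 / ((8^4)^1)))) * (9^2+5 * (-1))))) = 401919004 / 3127944665475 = 0.00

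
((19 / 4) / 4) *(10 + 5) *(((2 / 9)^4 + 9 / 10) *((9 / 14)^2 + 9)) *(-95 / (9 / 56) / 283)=-21908810225 / 69319152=-316.06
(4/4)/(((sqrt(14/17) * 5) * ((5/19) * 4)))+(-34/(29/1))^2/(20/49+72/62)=19 * sqrt(238)/1400+438991/501236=1.09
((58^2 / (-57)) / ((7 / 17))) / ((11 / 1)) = -57188 / 4389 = -13.03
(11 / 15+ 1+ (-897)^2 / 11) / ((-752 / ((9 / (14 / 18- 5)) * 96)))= 977623101 / 49115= 19904.78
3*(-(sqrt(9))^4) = -243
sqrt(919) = 30.32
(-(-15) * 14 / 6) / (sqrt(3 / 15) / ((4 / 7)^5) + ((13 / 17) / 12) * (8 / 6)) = -364983091200 / 6611577057121 + 14100712657920 * sqrt(5) / 6611577057121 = 4.71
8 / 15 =0.53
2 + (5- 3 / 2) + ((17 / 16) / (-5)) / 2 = 5.39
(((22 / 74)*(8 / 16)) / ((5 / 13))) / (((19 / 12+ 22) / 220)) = 37752 / 10471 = 3.61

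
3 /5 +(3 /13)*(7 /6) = 113 /130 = 0.87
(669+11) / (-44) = -15.45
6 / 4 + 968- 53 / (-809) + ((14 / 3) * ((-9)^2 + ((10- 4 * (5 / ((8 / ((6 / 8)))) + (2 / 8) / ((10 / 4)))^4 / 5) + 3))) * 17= 8370571621529569 / 994099200000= 8420.26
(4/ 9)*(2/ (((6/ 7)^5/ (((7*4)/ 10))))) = 117649/ 21870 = 5.38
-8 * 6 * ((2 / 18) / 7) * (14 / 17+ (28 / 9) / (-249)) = -70624 / 114291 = -0.62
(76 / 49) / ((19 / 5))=20 / 49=0.41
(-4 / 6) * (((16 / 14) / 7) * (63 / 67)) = -48 / 469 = -0.10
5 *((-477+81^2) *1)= 30420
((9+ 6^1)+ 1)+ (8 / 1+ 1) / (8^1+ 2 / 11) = 171 / 10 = 17.10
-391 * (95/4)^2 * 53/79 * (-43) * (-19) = -152799486275/1264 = -120885669.52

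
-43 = -43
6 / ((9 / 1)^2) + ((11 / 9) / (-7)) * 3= -85 / 189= -0.45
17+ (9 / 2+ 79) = 201 / 2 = 100.50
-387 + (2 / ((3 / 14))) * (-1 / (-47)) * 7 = -54371 / 141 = -385.61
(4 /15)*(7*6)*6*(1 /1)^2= 336 /5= 67.20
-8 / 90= -4 / 45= -0.09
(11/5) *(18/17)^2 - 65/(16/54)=-2507463/11560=-216.91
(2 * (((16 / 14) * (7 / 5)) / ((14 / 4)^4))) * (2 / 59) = 512 / 708295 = 0.00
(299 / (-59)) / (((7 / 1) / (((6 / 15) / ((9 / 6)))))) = -1196 / 6195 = -0.19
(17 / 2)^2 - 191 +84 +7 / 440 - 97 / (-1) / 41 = -583923 / 18040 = -32.37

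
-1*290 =-290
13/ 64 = 0.20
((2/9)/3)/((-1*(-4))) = 1/54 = 0.02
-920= -920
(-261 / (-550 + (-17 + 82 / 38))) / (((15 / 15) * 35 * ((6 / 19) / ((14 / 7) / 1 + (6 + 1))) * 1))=282663 / 751240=0.38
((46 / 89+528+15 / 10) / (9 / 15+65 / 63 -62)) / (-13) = 29718045 / 44003024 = 0.68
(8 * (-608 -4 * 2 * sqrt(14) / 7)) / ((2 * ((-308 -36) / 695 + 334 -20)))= -845120 / 108943 -11120 * sqrt(14) / 762601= -7.81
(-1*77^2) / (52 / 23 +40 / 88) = -2183.46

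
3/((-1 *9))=-1/3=-0.33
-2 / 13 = -0.15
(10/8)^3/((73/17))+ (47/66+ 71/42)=1027945/359744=2.86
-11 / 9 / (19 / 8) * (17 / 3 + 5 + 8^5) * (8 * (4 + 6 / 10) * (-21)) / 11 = 1013254144 / 855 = 1185092.57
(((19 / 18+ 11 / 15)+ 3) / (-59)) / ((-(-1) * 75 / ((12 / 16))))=-431 / 531000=-0.00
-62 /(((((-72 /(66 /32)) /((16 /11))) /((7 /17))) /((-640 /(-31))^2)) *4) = 179200 /1581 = 113.35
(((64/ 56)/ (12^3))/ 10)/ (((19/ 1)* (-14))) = -1/ 4021920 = -0.00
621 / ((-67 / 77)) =-47817 / 67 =-713.69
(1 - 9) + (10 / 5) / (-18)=-73 / 9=-8.11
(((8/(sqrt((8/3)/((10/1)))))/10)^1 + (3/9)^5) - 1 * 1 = -242/243 + 2 * sqrt(15)/5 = 0.55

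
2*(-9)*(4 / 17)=-72 / 17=-4.24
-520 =-520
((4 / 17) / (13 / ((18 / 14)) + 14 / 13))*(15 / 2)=3510 / 22253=0.16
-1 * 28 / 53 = -28 / 53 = -0.53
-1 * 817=-817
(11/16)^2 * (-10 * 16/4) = -605/32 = -18.91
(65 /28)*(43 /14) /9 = 0.79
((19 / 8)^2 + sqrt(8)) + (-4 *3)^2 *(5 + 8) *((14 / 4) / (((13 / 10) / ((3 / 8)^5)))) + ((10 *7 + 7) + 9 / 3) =2 *sqrt(2) + 251937 / 2048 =125.84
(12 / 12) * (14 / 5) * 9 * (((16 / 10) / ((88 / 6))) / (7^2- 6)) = 756 / 11825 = 0.06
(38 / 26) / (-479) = -19 / 6227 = -0.00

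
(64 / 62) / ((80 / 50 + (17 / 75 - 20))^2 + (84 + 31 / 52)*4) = 585000 / 378939133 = 0.00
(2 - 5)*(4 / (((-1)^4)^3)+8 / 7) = -108 / 7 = -15.43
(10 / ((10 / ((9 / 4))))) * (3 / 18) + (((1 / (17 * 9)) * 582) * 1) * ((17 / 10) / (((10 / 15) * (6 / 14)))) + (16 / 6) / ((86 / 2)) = 39681 / 1720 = 23.07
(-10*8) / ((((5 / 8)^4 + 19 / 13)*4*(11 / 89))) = -94781440 / 945439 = -100.25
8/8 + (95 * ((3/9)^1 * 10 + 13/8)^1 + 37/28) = 473.36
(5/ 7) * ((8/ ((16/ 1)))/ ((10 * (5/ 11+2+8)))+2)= 4611/ 3220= 1.43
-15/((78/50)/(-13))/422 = 125/422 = 0.30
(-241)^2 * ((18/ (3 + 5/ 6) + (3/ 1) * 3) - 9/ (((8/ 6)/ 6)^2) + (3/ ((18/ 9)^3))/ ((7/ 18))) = -1567141542/ 161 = -9733798.40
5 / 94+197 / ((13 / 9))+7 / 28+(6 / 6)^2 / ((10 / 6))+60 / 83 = 139978731 / 1014260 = 138.01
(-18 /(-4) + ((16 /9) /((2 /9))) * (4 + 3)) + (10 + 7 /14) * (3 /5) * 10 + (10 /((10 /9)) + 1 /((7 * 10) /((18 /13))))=120593 /910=132.52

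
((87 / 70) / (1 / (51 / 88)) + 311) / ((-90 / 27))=-5760591 / 61600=-93.52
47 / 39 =1.21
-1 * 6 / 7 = -0.86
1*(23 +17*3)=74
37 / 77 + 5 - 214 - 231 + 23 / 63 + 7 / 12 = -438.57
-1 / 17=-0.06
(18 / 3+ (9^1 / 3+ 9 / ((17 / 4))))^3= 6751269 / 4913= 1374.16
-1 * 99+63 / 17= -1620 / 17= -95.29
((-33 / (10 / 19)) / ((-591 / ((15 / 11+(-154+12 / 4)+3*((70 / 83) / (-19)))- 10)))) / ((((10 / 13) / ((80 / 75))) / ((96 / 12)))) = -1152953152 / 6131625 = -188.03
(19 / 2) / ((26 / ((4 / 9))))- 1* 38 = -4427 / 117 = -37.84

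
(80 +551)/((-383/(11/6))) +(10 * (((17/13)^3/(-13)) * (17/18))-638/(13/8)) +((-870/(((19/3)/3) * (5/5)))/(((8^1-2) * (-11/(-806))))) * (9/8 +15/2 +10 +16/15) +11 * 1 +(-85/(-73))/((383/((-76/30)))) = -597743727552325895/6008192380476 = -99488.11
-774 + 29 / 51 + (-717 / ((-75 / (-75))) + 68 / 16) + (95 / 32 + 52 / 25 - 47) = -62347811 / 40800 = -1528.13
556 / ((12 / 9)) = 417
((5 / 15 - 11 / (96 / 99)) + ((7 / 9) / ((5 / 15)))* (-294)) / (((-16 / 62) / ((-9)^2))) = 56006181 / 256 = 218774.14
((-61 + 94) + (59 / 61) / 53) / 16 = 26687 / 12932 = 2.06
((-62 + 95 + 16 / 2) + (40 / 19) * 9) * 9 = 10251 / 19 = 539.53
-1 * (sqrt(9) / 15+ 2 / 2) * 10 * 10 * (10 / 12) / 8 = -25 / 2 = -12.50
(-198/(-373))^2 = 39204/139129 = 0.28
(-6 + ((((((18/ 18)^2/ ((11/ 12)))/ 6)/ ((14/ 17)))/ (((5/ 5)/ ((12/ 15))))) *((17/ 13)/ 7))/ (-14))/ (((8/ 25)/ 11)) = -920030/ 4459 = -206.33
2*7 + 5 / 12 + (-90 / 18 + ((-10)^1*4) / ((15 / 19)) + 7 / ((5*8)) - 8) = -1963 / 40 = -49.08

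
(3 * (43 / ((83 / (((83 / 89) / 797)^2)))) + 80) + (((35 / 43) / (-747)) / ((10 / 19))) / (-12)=310304368956868645 / 3878796143932056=80.00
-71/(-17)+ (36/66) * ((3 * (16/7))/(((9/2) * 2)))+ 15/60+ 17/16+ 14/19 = 2642851/397936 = 6.64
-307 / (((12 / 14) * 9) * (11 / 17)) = -36533 / 594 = -61.50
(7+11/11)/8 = 1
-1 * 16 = -16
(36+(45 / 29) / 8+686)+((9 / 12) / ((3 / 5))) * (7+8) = 740.94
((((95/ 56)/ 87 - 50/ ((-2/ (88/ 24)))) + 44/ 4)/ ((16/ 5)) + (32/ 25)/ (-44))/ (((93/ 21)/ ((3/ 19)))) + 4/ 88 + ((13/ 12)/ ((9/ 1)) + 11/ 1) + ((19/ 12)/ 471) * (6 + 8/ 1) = 31491672225551/ 2548703836800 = 12.36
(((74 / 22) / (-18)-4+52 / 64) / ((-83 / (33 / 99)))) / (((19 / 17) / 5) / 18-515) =-454325 / 17265144072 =-0.00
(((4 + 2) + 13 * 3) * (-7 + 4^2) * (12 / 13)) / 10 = 486 / 13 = 37.38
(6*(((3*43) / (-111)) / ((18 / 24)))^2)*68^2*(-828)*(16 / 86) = -14048673792 / 1369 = -10261996.93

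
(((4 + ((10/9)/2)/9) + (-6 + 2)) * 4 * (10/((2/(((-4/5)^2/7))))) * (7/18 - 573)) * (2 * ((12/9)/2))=-1319296/15309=-86.18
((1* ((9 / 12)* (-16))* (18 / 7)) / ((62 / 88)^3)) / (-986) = 9199872 / 102808741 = 0.09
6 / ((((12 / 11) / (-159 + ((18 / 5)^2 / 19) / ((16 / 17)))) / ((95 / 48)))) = -1102651 / 640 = -1722.89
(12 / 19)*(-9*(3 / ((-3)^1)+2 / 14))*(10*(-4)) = -194.89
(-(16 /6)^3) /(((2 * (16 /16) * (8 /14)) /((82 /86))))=-18368 /1161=-15.82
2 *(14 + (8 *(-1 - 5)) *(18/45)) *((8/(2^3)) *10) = -104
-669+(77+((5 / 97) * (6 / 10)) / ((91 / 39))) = -591.99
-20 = -20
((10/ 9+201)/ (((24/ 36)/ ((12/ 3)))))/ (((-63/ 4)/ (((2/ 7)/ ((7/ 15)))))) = -145520/ 3087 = -47.14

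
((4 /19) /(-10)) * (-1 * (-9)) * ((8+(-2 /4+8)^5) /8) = -6836679 /12160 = -562.23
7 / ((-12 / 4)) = -7 / 3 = -2.33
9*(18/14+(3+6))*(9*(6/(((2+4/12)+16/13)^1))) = 1364688/973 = 1402.56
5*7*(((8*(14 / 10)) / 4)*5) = 490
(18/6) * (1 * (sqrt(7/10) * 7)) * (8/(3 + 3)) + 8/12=2/3 + 14 * sqrt(70)/5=24.09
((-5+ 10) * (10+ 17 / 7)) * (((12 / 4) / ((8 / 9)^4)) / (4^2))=8562105 / 458752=18.66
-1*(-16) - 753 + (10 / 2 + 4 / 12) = -2195 / 3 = -731.67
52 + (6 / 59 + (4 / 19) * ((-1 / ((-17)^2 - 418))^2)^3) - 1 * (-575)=3239528827693271537 / 5165874775910241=627.10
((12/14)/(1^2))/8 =3/28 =0.11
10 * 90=900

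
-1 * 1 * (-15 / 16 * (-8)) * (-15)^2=-3375 / 2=-1687.50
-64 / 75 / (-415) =64 / 31125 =0.00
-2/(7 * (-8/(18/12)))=0.05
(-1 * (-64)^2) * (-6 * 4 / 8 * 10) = 122880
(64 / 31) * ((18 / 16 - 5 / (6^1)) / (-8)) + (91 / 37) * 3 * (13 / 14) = 46633 / 6882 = 6.78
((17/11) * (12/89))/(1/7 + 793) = 0.00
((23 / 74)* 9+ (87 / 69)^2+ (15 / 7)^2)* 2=17222963 / 959077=17.96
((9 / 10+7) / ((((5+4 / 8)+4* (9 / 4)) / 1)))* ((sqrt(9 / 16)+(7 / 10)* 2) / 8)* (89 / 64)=302333 / 1484800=0.20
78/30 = 13/5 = 2.60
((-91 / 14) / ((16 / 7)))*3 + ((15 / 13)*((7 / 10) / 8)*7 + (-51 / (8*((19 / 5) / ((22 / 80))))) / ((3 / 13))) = -155293 / 15808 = -9.82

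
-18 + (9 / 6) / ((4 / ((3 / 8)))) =-1143 / 64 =-17.86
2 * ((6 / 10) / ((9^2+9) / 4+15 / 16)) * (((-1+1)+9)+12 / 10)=1632 / 3125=0.52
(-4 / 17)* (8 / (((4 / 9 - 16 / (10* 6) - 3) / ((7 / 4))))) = 2520 / 2159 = 1.17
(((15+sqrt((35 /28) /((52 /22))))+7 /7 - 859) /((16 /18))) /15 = -2529 /40+3 * sqrt(1430) /2080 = -63.17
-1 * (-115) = 115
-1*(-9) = 9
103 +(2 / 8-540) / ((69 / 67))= -421.11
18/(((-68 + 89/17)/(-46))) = 14076/1067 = 13.19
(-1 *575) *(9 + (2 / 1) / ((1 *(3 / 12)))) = -9775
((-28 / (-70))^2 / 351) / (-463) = -4 / 4062825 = -0.00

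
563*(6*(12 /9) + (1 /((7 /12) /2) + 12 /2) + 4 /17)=1183426 /119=9944.76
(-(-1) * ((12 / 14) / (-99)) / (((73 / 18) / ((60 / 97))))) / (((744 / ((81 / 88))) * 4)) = -1215 / 2974813072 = -0.00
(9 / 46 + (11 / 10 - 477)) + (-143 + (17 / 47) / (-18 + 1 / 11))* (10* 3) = -4766.31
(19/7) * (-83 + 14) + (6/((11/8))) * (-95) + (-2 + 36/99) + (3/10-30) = -487539/770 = -633.17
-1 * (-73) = 73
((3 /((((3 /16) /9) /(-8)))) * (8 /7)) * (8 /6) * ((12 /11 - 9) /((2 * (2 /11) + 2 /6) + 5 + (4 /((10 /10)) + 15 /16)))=51314688 /39305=1305.55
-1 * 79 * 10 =-790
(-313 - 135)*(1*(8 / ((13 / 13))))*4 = -14336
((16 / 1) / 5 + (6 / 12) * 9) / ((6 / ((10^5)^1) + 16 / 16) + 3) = 385000 / 200003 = 1.92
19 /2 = 9.50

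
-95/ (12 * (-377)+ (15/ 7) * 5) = 665/ 31593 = 0.02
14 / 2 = 7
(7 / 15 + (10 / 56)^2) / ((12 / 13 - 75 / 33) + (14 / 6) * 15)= 838409 / 56589120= 0.01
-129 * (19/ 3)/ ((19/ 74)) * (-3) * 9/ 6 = 14319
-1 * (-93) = 93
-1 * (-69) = 69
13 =13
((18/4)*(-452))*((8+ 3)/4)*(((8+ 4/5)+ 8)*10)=-939708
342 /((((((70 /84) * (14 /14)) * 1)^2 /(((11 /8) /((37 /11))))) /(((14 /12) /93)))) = 144837 /57350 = 2.53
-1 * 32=-32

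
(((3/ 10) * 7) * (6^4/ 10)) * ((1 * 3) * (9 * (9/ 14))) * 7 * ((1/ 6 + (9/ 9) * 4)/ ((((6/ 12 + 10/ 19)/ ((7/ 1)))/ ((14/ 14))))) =12216582/ 13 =939737.08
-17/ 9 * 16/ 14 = -136/ 63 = -2.16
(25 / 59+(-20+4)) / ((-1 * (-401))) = -919 / 23659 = -0.04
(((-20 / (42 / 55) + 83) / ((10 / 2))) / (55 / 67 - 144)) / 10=-79931 / 10072650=-0.01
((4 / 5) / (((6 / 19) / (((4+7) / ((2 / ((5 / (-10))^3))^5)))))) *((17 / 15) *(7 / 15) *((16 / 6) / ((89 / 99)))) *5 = -273581 / 1312358400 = -0.00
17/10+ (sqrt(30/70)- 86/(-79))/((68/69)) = 69 * sqrt(21)/476+ 18833/6715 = 3.47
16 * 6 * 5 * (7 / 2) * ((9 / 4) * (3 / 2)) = 5670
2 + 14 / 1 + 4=20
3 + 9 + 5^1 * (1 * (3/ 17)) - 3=168/ 17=9.88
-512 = -512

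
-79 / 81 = -0.98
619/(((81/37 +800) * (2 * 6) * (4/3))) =22903/474896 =0.05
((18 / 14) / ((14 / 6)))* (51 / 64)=1377 / 3136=0.44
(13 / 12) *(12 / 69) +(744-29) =49348 / 69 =715.19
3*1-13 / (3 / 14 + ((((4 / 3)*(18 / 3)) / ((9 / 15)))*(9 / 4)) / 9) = -99 / 149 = -0.66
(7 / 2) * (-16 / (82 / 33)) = -22.54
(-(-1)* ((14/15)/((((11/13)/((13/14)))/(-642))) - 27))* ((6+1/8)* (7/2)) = -14675.33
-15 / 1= -15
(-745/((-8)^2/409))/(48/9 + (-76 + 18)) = 914115/10112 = 90.40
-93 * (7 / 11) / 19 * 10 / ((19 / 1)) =-6510 / 3971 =-1.64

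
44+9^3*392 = 285812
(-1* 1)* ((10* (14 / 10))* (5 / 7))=-10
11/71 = 0.15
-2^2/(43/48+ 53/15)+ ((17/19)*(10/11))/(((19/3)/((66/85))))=-308292/383743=-0.80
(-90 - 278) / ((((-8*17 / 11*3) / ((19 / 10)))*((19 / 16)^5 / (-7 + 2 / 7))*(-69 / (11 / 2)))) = 2981625856 / 697868955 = 4.27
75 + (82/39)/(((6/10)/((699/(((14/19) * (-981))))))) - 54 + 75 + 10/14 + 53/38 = 137708399/1453842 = 94.72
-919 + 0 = -919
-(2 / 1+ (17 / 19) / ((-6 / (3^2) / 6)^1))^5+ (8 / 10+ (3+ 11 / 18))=1811204480053 / 222848910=8127.50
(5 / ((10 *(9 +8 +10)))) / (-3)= -1 / 162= -0.01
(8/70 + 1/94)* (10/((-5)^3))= -411/41125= -0.01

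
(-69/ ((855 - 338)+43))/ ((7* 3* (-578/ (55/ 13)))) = 253/ 5890976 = 0.00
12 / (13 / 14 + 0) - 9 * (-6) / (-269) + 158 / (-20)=168637 / 34970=4.82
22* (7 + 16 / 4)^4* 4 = 1288408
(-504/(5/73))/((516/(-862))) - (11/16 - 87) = 42583187/3440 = 12378.83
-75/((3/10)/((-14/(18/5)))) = 8750/9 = 972.22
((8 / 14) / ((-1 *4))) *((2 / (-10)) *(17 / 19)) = 17 / 665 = 0.03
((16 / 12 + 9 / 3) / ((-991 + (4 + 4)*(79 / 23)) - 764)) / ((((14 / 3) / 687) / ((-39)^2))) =-312433173 / 556262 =-561.67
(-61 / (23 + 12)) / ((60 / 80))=-244 / 105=-2.32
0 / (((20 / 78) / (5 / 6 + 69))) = 0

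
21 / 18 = 7 / 6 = 1.17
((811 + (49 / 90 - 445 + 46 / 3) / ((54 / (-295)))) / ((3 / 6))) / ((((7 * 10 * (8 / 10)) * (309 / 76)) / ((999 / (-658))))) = -308007499 / 7319592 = -42.08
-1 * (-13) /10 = 13 /10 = 1.30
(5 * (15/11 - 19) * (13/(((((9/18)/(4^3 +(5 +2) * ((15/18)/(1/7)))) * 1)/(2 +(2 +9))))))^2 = 10632078357280900/1089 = 9763157352875.02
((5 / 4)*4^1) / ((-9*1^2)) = -5 / 9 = -0.56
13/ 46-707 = -32509/ 46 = -706.72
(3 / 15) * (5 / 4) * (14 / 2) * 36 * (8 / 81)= 56 / 9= 6.22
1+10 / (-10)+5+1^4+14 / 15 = 104 / 15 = 6.93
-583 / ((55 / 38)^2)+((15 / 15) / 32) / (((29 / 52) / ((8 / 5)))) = -2218713 / 7975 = -278.21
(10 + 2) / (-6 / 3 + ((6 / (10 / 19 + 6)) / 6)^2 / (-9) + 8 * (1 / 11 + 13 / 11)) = 18266688 / 12450589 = 1.47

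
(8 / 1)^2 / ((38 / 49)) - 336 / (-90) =24584 / 285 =86.26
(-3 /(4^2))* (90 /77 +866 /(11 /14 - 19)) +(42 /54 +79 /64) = 40367183 /3769920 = 10.71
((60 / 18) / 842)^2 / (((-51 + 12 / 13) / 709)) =-0.00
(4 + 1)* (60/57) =100/19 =5.26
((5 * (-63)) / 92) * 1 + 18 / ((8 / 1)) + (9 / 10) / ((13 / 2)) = -1548 / 1495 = -1.04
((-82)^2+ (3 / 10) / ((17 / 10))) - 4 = 114243 / 17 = 6720.18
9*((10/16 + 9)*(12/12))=693/8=86.62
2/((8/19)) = 19/4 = 4.75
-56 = -56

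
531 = 531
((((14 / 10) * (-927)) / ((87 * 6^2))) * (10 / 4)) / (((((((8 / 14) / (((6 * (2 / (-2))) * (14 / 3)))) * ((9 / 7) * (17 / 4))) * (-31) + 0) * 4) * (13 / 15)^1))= -0.09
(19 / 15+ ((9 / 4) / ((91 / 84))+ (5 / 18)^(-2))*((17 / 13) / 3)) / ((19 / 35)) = 693938 / 48165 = 14.41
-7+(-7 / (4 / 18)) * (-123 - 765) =27965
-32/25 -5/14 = -1.64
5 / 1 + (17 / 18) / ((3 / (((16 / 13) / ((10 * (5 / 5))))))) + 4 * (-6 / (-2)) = 17.04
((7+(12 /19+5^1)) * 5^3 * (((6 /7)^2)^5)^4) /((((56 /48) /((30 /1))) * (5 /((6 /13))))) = 86621364611707396759595721928212480000 /11008207160611709387346941355718297729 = 7.87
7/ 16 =0.44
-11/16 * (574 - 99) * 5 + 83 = -24797/16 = -1549.81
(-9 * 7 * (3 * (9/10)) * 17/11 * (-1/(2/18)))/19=260253/2090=124.52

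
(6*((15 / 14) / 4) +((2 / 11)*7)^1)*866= 384071 / 154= 2493.97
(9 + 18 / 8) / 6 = 15 / 8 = 1.88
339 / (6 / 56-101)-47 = -1259 / 25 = -50.36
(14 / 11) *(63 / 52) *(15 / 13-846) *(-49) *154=1661321529 / 169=9830304.91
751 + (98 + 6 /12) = 1699 /2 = 849.50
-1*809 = -809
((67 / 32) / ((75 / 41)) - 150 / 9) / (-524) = 37253 / 1257600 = 0.03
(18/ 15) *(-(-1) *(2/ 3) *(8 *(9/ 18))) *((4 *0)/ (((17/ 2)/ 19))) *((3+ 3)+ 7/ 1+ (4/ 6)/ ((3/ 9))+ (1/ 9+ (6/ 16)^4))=0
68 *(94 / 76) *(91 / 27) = 145418 / 513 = 283.47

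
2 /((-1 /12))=-24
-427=-427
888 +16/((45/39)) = 13528/15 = 901.87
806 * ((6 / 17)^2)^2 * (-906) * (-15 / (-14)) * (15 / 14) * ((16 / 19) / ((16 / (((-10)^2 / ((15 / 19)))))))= -354894696000 / 4092529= -86717.70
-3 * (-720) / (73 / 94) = 203040 / 73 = 2781.37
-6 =-6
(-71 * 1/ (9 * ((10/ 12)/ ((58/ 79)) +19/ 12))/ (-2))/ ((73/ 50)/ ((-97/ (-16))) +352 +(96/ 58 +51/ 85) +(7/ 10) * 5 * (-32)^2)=144799175/ 393027143289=0.00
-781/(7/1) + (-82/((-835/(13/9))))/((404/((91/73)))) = -86547104869/775713330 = -111.57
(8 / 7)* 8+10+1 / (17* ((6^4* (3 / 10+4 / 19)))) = 19.14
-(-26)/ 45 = 26/ 45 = 0.58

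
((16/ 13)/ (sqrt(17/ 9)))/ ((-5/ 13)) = -48 * sqrt(17)/ 85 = -2.33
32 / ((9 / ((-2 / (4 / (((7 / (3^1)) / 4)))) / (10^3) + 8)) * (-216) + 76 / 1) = -1535944 / 8016133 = -0.19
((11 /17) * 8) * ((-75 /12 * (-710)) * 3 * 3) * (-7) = -24601500 /17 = -1447147.06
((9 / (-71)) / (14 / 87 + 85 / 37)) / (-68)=28971 / 38203964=0.00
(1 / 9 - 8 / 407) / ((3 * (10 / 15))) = 335 / 7326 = 0.05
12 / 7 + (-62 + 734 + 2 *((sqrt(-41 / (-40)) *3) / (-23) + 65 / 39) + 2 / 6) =14225 / 21-3 *sqrt(410) / 230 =677.12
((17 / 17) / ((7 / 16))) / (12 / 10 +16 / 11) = 440 / 511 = 0.86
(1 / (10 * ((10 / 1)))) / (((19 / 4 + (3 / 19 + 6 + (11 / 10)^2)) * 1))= 19 / 23024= 0.00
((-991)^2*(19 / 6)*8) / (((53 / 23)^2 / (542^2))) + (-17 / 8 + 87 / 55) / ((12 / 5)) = 4082797214885462921 / 2966304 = 1376392040359.13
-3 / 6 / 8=-1 / 16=-0.06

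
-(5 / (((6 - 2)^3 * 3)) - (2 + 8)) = 1915 / 192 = 9.97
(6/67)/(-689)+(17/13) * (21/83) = 0.33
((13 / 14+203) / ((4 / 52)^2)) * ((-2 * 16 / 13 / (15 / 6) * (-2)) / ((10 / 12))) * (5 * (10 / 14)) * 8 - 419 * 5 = 113914625 / 49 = 2324788.27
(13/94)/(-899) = -13/84506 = -0.00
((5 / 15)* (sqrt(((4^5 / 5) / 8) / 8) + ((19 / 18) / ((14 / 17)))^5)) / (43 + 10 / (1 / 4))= 4* sqrt(5) / 1245 + 3515706497843 / 253047499987968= 0.02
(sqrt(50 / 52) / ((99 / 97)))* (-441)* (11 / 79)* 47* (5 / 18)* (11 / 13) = -61432525* sqrt(26) / 480636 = -651.73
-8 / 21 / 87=-8 / 1827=-0.00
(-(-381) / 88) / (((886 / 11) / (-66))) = -12573 / 3544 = -3.55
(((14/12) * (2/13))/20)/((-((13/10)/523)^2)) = -9573515/6591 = -1452.51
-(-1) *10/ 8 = 5/ 4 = 1.25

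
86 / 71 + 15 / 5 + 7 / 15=4.68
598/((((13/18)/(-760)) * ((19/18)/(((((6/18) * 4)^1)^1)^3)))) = -1413120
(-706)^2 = 498436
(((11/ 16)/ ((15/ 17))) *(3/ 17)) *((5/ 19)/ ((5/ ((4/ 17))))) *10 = 11/ 646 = 0.02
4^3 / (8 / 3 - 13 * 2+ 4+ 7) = -192 / 37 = -5.19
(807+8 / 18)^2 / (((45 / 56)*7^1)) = 422474312 / 3645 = 115905.16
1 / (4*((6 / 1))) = 1 / 24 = 0.04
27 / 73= 0.37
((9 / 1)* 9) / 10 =81 / 10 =8.10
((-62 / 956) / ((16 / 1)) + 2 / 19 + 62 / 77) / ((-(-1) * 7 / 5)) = 50708915 / 78323168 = 0.65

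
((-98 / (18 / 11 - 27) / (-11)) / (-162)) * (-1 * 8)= -392 / 22599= -0.02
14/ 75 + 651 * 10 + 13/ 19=9277991/ 1425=6510.87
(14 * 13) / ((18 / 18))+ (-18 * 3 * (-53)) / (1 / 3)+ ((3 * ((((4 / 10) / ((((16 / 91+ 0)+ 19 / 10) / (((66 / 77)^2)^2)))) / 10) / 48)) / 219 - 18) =2069316856952 / 236493355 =8750.00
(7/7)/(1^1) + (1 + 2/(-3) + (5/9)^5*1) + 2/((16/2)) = 386477/236196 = 1.64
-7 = -7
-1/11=-0.09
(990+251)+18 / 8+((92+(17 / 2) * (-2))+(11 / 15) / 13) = 1028279 / 780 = 1318.31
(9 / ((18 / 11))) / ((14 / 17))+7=383 / 28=13.68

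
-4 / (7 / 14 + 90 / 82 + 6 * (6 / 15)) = -1640 / 1639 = -1.00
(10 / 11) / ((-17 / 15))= -150 / 187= -0.80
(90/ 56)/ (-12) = -15/ 112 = -0.13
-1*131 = -131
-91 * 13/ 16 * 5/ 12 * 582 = -573755/ 32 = -17929.84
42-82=-40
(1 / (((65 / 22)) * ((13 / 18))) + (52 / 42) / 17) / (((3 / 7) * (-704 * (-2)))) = 81671 / 91016640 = 0.00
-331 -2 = -333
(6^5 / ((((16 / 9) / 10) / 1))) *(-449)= -19639260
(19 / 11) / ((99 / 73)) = 1387 / 1089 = 1.27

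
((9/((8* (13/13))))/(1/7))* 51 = 3213/8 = 401.62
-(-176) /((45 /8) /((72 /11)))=1024 /5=204.80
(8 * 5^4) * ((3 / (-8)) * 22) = -41250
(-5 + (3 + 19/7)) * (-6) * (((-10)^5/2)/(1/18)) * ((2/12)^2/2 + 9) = 243375000/7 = 34767857.14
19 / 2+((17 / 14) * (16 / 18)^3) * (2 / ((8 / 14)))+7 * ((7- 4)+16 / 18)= 39.71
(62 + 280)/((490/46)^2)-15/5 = 843/60025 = 0.01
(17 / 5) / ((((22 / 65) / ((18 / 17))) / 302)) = 35334 / 11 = 3212.18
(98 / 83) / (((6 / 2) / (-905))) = -88690 / 249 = -356.18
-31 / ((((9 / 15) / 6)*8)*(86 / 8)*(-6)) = 155 / 258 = 0.60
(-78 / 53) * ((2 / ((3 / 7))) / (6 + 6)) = -91 / 159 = -0.57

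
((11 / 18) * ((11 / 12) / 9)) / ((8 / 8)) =121 / 1944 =0.06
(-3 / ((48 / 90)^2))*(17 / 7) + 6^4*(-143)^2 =11872841517 / 448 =26501878.39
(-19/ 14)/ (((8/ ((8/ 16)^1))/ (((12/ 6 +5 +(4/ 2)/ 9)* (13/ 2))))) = -16055/ 4032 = -3.98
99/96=33/32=1.03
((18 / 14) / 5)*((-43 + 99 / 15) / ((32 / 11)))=-1287 / 400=-3.22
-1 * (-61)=61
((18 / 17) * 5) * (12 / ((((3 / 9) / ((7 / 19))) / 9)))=204120 / 323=631.95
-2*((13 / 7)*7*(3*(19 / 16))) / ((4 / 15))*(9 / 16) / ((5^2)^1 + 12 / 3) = -100035 / 14848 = -6.74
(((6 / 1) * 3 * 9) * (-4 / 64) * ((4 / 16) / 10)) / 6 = -27 / 640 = -0.04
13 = 13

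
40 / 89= 0.45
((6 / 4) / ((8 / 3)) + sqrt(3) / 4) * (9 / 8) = 9 * sqrt(3) / 32 + 81 / 128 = 1.12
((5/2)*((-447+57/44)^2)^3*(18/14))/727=34660310297846.51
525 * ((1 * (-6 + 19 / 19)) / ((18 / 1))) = -875 / 6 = -145.83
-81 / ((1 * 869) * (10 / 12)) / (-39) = 162 / 56485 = 0.00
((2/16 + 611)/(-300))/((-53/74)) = 180893/63600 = 2.84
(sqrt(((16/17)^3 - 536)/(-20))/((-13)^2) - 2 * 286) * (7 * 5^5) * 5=-62562500 + 21875 * sqrt(55872030)/48841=-62559152.19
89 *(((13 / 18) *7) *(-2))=-899.89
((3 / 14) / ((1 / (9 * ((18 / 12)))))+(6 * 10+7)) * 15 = 29355 / 28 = 1048.39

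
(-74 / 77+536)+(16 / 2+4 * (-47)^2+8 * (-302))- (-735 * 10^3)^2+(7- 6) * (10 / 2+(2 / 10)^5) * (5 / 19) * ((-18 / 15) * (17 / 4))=-2469841140071537901 / 4571875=-540224993043.67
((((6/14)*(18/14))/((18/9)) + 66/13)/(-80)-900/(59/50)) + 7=-4544709361/6013280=-755.78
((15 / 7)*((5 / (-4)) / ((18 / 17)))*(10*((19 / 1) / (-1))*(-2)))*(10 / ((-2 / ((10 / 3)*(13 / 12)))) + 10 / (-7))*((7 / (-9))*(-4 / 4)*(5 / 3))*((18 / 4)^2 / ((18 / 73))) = 36179028125 / 18144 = 1993994.05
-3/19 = -0.16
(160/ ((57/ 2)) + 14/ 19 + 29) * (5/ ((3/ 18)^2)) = 120900/ 19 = 6363.16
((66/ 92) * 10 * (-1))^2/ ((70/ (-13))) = -70785/ 7406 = -9.56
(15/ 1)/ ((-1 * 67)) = -15/ 67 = -0.22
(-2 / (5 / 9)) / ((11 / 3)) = -54 / 55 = -0.98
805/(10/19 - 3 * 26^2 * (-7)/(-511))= -1116535/37802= -29.54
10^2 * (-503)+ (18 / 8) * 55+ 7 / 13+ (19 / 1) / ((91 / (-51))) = -18267835 / 364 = -50186.36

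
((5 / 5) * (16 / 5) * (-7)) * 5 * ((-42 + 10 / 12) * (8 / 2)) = 55328 / 3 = 18442.67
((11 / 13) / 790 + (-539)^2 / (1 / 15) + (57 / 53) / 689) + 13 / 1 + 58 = 125718169294909 / 28848430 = 4357886.00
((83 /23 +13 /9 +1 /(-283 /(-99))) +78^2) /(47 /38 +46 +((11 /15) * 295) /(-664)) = 129.81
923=923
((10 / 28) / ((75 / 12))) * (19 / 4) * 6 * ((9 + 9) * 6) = 6156 / 35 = 175.89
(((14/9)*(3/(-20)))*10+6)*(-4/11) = -4/3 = -1.33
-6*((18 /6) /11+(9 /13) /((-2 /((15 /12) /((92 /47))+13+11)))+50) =-250.46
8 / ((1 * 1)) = 8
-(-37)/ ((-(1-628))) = 37/ 627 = 0.06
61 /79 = 0.77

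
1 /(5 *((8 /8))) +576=2881 /5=576.20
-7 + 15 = 8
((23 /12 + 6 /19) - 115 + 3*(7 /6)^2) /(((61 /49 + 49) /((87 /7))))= -1257585 /46778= -26.88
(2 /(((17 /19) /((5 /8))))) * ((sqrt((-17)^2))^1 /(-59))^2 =1615 /13924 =0.12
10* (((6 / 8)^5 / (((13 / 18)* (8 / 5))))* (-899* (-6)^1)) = 147458475 / 13312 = 11077.11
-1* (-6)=6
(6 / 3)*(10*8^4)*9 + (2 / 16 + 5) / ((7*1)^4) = 14161674281 / 19208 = 737280.00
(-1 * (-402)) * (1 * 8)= 3216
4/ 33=0.12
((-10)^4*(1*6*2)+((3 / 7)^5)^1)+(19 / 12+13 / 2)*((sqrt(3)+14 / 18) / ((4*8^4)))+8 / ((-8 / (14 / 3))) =97*sqrt(3) / 196608+3568603565466097 / 29739515904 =119995.35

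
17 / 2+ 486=989 / 2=494.50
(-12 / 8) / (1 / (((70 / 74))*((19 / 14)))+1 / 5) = -95 / 62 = -1.53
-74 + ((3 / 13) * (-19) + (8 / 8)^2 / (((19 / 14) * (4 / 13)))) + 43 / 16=-289691 / 3952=-73.30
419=419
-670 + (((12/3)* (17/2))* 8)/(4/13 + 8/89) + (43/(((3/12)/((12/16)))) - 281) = -15854/115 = -137.86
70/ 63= 1.11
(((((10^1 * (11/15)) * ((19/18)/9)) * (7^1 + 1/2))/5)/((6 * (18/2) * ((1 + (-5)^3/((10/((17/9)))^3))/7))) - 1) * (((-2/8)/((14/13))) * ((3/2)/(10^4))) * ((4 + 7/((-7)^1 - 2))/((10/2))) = -63713/46317600000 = -0.00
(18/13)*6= 8.31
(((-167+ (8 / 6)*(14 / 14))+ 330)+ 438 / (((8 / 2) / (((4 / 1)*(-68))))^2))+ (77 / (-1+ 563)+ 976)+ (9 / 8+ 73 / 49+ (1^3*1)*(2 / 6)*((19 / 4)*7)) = 669657904169 / 330456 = 2026466.17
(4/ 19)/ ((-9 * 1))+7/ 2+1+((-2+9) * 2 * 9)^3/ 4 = 171033679/ 342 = 500098.48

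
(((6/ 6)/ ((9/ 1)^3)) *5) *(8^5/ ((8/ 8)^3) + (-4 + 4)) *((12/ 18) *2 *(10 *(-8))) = -23972.93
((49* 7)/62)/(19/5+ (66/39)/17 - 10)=-54145/59706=-0.91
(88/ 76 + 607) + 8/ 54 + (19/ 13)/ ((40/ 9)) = 608.63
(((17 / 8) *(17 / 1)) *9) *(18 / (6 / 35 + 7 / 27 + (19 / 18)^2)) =66364515 / 17519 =3788.15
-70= -70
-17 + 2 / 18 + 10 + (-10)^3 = -9062 / 9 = -1006.89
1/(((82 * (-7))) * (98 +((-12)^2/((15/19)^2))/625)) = -15625/882252924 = -0.00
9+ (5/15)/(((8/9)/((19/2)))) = 201/16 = 12.56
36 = 36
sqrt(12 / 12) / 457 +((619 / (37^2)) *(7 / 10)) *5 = 1982919 / 1251266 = 1.58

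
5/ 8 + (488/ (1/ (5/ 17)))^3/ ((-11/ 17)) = -116214256105/ 25432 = -4569607.43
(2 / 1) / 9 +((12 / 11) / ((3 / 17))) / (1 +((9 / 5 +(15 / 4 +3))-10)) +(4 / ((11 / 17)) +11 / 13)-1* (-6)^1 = -19 / 39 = -0.49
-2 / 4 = -1 / 2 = -0.50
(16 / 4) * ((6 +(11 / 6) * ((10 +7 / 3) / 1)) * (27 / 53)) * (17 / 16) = 26265 / 424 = 61.95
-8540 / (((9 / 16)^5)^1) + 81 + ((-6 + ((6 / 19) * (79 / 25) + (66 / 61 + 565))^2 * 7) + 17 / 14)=1457134606625898189317 / 694044747978750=2099482.22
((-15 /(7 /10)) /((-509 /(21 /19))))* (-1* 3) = -1350 /9671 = -0.14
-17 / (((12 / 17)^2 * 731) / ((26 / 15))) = -3757 / 46440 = -0.08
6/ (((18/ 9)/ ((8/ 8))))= 3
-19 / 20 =-0.95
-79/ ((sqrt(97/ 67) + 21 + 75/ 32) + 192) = -1167170016/ 3181454699 + 80896 * sqrt(6499)/ 3181454699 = -0.36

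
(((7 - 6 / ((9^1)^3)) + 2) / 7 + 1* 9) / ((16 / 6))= 8747 / 2268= 3.86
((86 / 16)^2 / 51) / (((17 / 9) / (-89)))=-493683 / 18496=-26.69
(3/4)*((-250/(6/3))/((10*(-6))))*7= 175/16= 10.94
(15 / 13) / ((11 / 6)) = 90 / 143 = 0.63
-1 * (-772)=772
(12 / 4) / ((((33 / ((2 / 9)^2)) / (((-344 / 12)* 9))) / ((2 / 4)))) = -172 / 297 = -0.58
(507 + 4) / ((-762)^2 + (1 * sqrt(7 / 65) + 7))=0.00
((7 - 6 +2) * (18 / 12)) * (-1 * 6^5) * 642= -22464864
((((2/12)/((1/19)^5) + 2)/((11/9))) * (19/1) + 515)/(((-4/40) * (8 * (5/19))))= -243803953/8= -30475494.12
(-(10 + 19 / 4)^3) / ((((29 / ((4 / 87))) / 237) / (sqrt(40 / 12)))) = -16224941* sqrt(30) / 40368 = -2201.44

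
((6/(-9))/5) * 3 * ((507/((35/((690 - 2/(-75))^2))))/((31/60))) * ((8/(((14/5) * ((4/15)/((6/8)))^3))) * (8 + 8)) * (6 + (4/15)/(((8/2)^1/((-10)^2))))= -522445345173648/7595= -68788063880.66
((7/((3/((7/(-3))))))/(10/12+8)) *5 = -490/159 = -3.08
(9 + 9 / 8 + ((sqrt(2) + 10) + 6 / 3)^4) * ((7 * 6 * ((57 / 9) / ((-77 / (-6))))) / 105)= 532608 * sqrt(2) / 385 + 683335 / 154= 6393.66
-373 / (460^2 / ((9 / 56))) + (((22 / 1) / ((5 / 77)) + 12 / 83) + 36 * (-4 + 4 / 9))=207467258009 / 983516800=210.94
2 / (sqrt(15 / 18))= 2.19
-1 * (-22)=22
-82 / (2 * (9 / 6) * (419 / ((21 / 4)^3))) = -9.44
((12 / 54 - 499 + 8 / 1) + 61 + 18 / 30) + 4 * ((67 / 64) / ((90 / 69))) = -613393 / 1440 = -425.97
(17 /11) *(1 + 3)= 68 /11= 6.18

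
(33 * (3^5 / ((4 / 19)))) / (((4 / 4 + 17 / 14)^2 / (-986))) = -7361169354 / 961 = -7659905.68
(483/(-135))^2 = 25921/2025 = 12.80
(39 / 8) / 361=39 / 2888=0.01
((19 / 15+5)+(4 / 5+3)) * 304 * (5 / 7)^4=5738000 / 7203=796.61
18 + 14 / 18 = 169 / 9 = 18.78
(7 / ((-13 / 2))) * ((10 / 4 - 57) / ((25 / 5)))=11.74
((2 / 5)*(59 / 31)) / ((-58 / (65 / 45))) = -767 / 40455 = -0.02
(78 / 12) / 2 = 13 / 4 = 3.25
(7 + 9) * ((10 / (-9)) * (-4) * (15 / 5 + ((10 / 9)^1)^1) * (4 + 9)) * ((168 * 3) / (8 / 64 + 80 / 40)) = 137912320 / 153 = 901387.71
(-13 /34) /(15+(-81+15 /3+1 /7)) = 91 /14484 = 0.01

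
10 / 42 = 5 / 21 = 0.24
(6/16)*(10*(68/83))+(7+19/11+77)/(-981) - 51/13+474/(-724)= -6713862763/4214943018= -1.59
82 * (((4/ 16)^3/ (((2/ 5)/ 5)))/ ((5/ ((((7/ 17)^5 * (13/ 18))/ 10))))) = 8958131/ 3271350528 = 0.00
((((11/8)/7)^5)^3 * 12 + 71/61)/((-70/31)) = -91913743890616018929797919067/178315168701382077499446394880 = -0.52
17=17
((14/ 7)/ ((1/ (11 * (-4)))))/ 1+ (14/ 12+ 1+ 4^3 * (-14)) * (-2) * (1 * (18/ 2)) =16001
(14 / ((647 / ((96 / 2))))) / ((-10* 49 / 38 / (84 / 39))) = -7296 / 42055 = -0.17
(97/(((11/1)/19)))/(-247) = -97/143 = -0.68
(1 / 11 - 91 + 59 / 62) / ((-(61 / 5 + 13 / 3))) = 920265 / 169136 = 5.44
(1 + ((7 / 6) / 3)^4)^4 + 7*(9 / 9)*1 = 983013469883253339073 / 121439531096594251776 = 8.09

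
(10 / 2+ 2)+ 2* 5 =17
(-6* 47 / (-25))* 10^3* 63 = 710640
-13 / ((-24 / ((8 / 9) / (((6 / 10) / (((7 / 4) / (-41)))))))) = -455 / 13284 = -0.03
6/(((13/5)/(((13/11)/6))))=5/11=0.45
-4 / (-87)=4 / 87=0.05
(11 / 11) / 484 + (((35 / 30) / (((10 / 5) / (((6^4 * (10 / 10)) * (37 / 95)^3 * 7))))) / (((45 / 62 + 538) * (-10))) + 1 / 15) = 2224231917013 / 207905944042500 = 0.01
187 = 187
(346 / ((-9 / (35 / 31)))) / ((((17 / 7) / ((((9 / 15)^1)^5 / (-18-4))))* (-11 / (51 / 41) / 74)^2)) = 191761234812 / 43349838125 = 4.42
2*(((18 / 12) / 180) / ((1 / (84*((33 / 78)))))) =77 / 130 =0.59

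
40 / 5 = 8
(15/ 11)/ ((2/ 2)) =15/ 11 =1.36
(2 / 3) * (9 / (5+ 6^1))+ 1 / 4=35 / 44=0.80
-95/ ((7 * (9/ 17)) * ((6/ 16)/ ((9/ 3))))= -12920/ 63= -205.08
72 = 72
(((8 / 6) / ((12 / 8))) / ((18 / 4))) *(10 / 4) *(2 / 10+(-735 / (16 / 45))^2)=5469778381 / 2592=2110254.01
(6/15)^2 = 4/25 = 0.16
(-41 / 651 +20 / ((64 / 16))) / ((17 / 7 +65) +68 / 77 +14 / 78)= 459602 / 6376049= 0.07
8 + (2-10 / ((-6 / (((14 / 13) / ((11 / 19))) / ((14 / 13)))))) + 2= 491 / 33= 14.88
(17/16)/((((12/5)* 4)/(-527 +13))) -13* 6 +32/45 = -772859/5760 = -134.18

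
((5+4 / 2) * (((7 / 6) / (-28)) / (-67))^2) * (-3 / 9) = -7 / 7756992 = -0.00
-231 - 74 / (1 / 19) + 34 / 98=-80196 / 49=-1636.65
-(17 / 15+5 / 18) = -127 / 90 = -1.41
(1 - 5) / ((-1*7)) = 4 / 7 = 0.57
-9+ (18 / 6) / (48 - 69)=-64 / 7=-9.14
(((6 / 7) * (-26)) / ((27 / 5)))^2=67600 / 3969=17.03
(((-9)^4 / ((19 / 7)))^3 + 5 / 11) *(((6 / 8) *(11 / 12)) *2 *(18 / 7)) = 2397614942648493 / 48013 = 49936786758.76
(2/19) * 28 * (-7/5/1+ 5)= 1008/95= 10.61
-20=-20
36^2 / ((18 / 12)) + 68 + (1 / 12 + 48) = 11761 / 12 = 980.08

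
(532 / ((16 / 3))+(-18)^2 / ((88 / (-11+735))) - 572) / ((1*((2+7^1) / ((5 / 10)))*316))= 96509 / 250272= 0.39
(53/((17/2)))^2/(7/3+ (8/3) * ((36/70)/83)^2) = 284462654700/17072896663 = 16.66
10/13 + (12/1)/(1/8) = 1258/13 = 96.77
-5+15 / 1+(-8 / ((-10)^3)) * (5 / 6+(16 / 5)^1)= 37621 / 3750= 10.03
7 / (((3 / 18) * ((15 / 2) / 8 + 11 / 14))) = 4704 / 193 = 24.37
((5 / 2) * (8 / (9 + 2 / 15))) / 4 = 75 / 137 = 0.55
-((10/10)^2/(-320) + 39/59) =-12421/18880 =-0.66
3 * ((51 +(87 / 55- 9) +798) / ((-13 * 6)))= -46287 / 1430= -32.37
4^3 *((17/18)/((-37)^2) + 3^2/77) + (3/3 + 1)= 9036218/948717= 9.52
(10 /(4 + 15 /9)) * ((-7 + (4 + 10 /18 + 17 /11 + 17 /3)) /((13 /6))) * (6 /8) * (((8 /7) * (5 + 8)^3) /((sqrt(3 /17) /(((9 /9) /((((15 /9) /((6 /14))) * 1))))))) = 5743296 * sqrt(51) /9163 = 4476.19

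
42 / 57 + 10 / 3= 4.07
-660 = -660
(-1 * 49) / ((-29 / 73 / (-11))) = -39347 / 29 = -1356.79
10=10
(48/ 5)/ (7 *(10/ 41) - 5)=-656/ 225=-2.92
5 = 5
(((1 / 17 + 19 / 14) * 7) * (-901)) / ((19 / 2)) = -17861 / 19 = -940.05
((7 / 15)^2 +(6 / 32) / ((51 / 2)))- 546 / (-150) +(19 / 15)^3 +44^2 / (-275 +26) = -1.88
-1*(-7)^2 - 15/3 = -54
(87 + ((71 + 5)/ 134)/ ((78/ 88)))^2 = 52442374009/ 6827769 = 7680.75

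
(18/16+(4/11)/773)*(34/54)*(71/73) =92406713/134075304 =0.69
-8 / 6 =-4 / 3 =-1.33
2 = 2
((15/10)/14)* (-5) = -0.54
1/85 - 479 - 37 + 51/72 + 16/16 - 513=-2095651/2040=-1027.28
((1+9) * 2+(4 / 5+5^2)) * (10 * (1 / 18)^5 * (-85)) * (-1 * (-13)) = -253045 / 944784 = -0.27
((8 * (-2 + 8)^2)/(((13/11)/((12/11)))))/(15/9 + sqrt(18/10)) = 64800/143 -23328 * sqrt(5)/143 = 88.37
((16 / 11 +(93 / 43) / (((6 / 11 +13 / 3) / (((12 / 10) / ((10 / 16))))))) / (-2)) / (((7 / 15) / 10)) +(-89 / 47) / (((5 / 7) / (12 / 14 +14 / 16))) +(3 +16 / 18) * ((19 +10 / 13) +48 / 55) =543403621759 / 10659481560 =50.98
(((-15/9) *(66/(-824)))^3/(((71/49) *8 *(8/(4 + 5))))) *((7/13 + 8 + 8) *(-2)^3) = -15774845625/516396554752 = -0.03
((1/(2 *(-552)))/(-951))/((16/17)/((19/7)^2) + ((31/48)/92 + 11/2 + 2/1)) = 24548/196771249281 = 0.00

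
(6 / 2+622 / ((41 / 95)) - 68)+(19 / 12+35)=695099 / 492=1412.80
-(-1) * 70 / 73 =70 / 73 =0.96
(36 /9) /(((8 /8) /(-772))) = -3088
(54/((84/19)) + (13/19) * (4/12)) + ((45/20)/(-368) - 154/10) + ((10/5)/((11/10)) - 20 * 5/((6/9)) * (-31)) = 150172130399/32303040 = 4648.85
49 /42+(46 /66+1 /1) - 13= -223 /22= -10.14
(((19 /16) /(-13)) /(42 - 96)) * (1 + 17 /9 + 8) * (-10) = -4655 /25272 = -0.18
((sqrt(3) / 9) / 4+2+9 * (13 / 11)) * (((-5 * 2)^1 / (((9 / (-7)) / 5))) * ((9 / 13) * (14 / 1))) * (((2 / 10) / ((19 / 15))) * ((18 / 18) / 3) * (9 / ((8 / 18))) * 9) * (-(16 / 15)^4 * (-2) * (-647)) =-5198374895616 / 67925 - 1038843904 * sqrt(3) / 6175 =-76822488.48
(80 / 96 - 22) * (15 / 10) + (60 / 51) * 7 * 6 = 1201 / 68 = 17.66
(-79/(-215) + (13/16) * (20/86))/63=319/36120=0.01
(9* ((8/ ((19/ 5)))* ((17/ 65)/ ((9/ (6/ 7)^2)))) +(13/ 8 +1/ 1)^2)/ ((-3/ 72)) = -16952301/ 96824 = -175.08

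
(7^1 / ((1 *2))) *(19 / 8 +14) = 917 / 16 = 57.31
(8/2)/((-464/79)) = -79/116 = -0.68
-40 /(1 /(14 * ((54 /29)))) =-30240 /29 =-1042.76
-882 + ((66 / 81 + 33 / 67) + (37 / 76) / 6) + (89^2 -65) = 1918008623 / 274968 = 6975.39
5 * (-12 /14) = -30 /7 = -4.29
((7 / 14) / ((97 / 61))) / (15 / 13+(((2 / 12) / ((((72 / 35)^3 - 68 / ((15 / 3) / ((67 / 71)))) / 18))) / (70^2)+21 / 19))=378696750328 / 2720647072023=0.14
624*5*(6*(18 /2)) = 168480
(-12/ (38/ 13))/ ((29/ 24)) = -3.40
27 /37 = 0.73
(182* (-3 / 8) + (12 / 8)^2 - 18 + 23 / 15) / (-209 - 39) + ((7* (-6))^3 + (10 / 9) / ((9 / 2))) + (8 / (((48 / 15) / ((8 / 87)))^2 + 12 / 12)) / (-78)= -2931240771996673 / 39564621720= -74087.42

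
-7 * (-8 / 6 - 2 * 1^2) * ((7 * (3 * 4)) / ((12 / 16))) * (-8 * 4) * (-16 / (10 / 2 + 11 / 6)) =8028160 / 41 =195808.78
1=1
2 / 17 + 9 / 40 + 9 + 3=8393 / 680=12.34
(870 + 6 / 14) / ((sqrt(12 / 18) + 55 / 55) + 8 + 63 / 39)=16396263 / 198779 -1029717 *sqrt(6) / 397558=76.14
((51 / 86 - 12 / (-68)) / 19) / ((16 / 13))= 14625 / 444448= 0.03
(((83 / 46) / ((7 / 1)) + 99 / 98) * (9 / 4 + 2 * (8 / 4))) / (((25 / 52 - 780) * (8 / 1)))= -92885 / 73092712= -0.00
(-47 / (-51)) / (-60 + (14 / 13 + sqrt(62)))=-234013 / 14695089-7943 * sqrt(62) / 29390178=-0.02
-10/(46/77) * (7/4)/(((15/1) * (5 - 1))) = -539/1104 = -0.49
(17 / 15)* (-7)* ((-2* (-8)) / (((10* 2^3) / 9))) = -357 / 25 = -14.28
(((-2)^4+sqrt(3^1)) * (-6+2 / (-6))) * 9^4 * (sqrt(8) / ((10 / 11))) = 457083 * sqrt(2) * (-16 - sqrt(3)) / 5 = -2292445.55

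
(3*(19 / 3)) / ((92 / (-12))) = -57 / 23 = -2.48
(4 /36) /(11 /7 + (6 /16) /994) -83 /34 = -9066385 /3824694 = -2.37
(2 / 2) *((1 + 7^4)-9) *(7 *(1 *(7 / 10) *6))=351771 / 5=70354.20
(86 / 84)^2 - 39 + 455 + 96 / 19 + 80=16828411 / 33516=502.10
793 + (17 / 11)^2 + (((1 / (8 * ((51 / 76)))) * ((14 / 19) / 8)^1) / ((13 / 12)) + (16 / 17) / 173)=7359437639 / 9252386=795.41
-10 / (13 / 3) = -30 / 13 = -2.31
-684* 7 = -4788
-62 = -62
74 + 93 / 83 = 6235 / 83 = 75.12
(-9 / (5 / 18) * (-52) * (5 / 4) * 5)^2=110880900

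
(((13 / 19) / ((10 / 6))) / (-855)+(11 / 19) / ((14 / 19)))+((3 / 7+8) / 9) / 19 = 948979 / 1137150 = 0.83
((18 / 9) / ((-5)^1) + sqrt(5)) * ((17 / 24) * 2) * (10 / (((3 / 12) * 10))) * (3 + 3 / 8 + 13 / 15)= -8653 / 900 + 8653 * sqrt(5) / 360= 44.13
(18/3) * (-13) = -78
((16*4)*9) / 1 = 576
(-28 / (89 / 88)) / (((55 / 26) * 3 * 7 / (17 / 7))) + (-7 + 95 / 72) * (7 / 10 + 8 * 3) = -141.82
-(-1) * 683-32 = 651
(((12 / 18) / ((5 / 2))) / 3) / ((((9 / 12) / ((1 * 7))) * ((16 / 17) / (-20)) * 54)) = -238 / 729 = -0.33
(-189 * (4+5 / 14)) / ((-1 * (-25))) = -1647 / 50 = -32.94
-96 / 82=-48 / 41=-1.17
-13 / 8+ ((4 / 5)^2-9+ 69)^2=18377923 / 5000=3675.58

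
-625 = -625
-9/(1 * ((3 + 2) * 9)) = -1/5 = -0.20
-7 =-7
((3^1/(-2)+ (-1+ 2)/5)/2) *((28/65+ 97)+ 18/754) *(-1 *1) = 91851/1450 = 63.35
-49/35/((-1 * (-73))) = -7/365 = -0.02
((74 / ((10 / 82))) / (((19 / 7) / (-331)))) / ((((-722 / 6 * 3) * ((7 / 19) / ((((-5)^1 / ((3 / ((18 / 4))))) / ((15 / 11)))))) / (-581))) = 3209093657 / 1805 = 1777891.22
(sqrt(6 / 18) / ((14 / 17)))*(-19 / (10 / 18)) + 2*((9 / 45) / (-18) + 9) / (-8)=-969*sqrt(3) / 70 -809 / 360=-26.22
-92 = -92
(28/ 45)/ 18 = 14/ 405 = 0.03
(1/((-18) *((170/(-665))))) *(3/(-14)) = -19/408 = -0.05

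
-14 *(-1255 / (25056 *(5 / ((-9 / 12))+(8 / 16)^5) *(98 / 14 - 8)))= 2510 / 23751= 0.11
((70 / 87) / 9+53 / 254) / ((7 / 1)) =59279 / 1392174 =0.04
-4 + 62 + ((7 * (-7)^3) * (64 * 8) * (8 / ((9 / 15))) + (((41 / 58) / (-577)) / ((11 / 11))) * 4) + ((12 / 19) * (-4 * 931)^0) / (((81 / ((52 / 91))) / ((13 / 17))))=-16743161195993392 / 1021499451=-16390768.67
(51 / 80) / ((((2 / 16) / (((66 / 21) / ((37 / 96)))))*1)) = 53856 / 1295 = 41.59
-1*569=-569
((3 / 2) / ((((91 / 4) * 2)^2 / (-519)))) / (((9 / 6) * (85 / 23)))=-47748 / 703885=-0.07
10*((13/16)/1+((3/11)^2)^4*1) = 13933852145/1714871048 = 8.13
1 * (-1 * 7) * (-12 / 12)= 7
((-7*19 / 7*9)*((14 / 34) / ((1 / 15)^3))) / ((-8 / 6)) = 12119625 / 68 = 178229.78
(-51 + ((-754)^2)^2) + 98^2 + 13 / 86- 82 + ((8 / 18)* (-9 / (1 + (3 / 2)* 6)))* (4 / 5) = 694902471212687 / 2150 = 323210451726.83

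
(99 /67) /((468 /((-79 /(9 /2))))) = -869 /15678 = -0.06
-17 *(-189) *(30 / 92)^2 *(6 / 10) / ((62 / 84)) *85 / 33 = 258084225 / 360778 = 715.35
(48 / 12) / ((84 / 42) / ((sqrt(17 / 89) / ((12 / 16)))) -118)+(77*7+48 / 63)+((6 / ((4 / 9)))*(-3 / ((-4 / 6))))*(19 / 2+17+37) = 698885415463 / 158933208 -24*sqrt(1513) / 946031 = 4397.35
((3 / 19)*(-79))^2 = 56169 / 361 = 155.59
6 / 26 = 3 / 13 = 0.23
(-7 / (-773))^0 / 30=1 / 30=0.03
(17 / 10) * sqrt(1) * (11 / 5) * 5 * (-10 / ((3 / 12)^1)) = -748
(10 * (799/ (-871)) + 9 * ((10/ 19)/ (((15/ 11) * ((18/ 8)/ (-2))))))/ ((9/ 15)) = -3043630/ 148941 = -20.44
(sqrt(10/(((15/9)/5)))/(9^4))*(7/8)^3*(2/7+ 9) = 3185*sqrt(30)/3359232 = 0.01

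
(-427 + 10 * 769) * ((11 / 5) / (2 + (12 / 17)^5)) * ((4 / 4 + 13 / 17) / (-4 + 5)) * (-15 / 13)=-300273446385 / 20075549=-14957.17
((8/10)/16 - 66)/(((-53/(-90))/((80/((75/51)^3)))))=-466577784/165625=-2817.07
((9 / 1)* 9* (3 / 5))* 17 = 4131 / 5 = 826.20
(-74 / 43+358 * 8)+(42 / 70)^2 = 3077337 / 1075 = 2862.64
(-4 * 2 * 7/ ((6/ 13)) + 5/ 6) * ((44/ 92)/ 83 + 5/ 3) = -1154149/ 5727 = -201.53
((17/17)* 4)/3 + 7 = 8.33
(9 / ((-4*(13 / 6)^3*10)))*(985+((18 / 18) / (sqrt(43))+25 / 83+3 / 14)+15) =-282511557 / 12764570 - 243*sqrt(43) / 472355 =-22.14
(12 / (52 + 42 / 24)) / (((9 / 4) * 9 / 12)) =256 / 1935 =0.13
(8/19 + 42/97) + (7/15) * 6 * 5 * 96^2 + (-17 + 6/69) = 5468517611/42389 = 129007.94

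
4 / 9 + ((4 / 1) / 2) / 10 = 29 / 45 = 0.64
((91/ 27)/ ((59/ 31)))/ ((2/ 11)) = 31031/ 3186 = 9.74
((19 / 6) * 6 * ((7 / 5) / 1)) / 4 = 133 / 20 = 6.65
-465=-465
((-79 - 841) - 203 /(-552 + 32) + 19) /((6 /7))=-1050.71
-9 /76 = -0.12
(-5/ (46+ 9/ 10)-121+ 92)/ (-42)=13651/ 19698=0.69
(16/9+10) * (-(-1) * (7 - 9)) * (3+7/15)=-81.66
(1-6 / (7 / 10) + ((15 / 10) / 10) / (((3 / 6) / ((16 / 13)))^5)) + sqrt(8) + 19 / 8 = 2 * sqrt(2) + 869054829 / 103962040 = 11.19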